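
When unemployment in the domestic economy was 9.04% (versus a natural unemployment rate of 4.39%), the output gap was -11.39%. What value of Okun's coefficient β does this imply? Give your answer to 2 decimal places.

β ≈ 2.45

Okun's law: output gap = -β × (u - u*).
-11.39 = -β × (9.04 - 4.39) = -β × 4.65, so β = 11.39/4.65 = 2.45.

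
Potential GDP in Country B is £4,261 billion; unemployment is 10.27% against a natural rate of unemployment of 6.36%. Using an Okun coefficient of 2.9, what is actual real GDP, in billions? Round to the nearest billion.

£3,778 billion

Unemployment gap = 10.27 - 6.36 = 3.91 points, so the output gap is -2.9 × 3.91 = -11.339%.
Actual GDP = 4261 × (1 - 11.339/100) = 4261 × 0.88661 ≈ 3778 billion.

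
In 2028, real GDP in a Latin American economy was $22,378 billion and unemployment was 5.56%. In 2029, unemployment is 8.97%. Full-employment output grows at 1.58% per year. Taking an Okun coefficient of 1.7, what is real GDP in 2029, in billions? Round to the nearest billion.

Δu = 8.97 - 5.56 = 3.41 points.
Okun's law (growth form): g_Y = g_Y* - β × Δu = 1.58 - 1.7 × (3.41) = 1.58 - 5.797 = -4.217%.
Real GDP in the next year = 22378 × (1 - 4.217/100) = 22378 × 0.95783 ≈ 21434 billion.

$21,434 billion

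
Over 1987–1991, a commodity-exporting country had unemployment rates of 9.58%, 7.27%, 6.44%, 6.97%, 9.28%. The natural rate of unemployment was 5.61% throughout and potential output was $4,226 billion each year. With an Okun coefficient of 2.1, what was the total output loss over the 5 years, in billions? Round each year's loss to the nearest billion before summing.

Year 1987: gap = -2.1 × (9.58 - 5.61) = -8.337%, loss ≈ 4226 × 8.337/100 ≈ 352.
Year 1988: gap = -2.1 × (7.27 - 5.61) = -3.486%, loss ≈ 4226 × 3.486/100 ≈ 147.
Year 1989: gap = -2.1 × (6.44 - 5.61) = -1.743%, loss ≈ 4226 × 1.743/100 ≈ 74.
Year 1990: gap = -2.1 × (6.97 - 5.61) = -2.856%, loss ≈ 4226 × 2.856/100 ≈ 121.
Year 1991: gap = -2.1 × (9.28 - 5.61) = -7.707%, loss ≈ 4226 × 7.707/100 ≈ 326.
Total lost output = 352 + 147 + 74 + 121 + 326 = 1020 billion.

$1,020 billion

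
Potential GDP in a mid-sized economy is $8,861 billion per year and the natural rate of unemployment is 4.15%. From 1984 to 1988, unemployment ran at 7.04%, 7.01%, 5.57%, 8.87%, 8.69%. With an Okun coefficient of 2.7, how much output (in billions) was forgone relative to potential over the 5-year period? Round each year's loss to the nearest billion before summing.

Year 1984: gap = -2.7 × (7.04 - 4.15) = -7.803%, loss ≈ 8861 × 7.803/100 ≈ 691.
Year 1985: gap = -2.7 × (7.01 - 4.15) = -7.722%, loss ≈ 8861 × 7.722/100 ≈ 684.
Year 1986: gap = -2.7 × (5.57 - 4.15) = -3.834%, loss ≈ 8861 × 3.834/100 ≈ 340.
Year 1987: gap = -2.7 × (8.87 - 4.15) = -12.744%, loss ≈ 8861 × 12.744/100 ≈ 1129.
Year 1988: gap = -2.7 × (8.69 - 4.15) = -12.258%, loss ≈ 8861 × 12.258/100 ≈ 1086.
Total lost output = 691 + 684 + 340 + 1129 + 1086 = 3930 billion.

$3,930 billion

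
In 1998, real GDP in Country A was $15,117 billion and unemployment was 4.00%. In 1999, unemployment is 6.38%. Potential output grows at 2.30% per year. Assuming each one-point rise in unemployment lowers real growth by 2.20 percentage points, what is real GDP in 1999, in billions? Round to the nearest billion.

Δu = 6.38 - 4 = 2.38 points.
Okun's law (growth form): g_Y = g_Y* - β × Δu = 2.30 - 2.20 × (2.38) = 2.3 - 5.236 = -2.936%.
Real GDP in the next year = 15117 × (1 - 2.936/100) = 15117 × 0.97064 ≈ 14673 billion.

$14,673 billion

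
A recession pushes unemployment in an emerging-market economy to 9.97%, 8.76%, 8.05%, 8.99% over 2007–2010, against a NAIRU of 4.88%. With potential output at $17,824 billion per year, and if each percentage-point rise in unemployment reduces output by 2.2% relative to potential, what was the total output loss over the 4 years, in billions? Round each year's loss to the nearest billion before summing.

$6,372 billion

Year 2007: gap = -2.2 × (9.97 - 4.88) = -11.198%, loss ≈ 17824 × 11.198/100 ≈ 1996.
Year 2008: gap = -2.2 × (8.76 - 4.88) = -8.536%, loss ≈ 17824 × 8.536/100 ≈ 1521.
Year 2009: gap = -2.2 × (8.05 - 4.88) = -6.974%, loss ≈ 17824 × 6.974/100 ≈ 1243.
Year 2010: gap = -2.2 × (8.99 - 4.88) = -9.042%, loss ≈ 17824 × 9.042/100 ≈ 1612.
Total lost output = 1996 + 1521 + 1243 + 1612 = 6372 billion.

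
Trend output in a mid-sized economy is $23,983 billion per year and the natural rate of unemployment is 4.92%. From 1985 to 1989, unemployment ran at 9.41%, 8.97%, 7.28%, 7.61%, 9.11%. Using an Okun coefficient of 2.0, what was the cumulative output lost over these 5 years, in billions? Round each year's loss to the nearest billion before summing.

Year 1985: gap = -2.0 × (9.41 - 4.92) = -8.98%, loss ≈ 23983 × 8.98/100 ≈ 2154.
Year 1986: gap = -2.0 × (8.97 - 4.92) = -8.1%, loss ≈ 23983 × 8.1/100 ≈ 1943.
Year 1987: gap = -2.0 × (7.28 - 4.92) = -4.72%, loss ≈ 23983 × 4.72/100 ≈ 1132.
Year 1988: gap = -2.0 × (7.61 - 4.92) = -5.38%, loss ≈ 23983 × 5.38/100 ≈ 1290.
Year 1989: gap = -2.0 × (9.11 - 4.92) = -8.38%, loss ≈ 23983 × 8.38/100 ≈ 2010.
Total lost output = 2154 + 1943 + 1132 + 1290 + 2010 = 8529 billion.

$8,529 billion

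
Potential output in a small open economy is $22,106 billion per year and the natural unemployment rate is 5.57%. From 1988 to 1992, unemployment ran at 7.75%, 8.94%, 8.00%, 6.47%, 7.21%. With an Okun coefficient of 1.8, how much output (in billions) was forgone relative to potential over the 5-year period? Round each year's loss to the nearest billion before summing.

Year 1988: gap = -1.8 × (7.75 - 5.57) = -3.924%, loss ≈ 22106 × 3.924/100 ≈ 867.
Year 1989: gap = -1.8 × (8.94 - 5.57) = -6.066%, loss ≈ 22106 × 6.066/100 ≈ 1341.
Year 1990: gap = -1.8 × (8 - 5.57) = -4.374%, loss ≈ 22106 × 4.374/100 ≈ 967.
Year 1991: gap = -1.8 × (6.47 - 5.57) = -1.62%, loss ≈ 22106 × 1.62/100 ≈ 358.
Year 1992: gap = -1.8 × (7.21 - 5.57) = -2.952%, loss ≈ 22106 × 2.952/100 ≈ 653.
Total lost output = 867 + 1341 + 967 + 358 + 653 = 4186 billion.

$4,186 billion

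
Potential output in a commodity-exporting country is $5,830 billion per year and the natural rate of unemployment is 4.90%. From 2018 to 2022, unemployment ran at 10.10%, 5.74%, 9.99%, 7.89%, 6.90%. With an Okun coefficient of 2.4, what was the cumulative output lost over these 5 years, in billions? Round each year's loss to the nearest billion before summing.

Year 2018: gap = -2.4 × (10.1 - 4.9) = -12.48%, loss ≈ 5830 × 12.48/100 ≈ 728.
Year 2019: gap = -2.4 × (5.74 - 4.9) = -2.016%, loss ≈ 5830 × 2.016/100 ≈ 118.
Year 2020: gap = -2.4 × (9.99 - 4.9) = -12.216%, loss ≈ 5830 × 12.216/100 ≈ 712.
Year 2021: gap = -2.4 × (7.89 - 4.9) = -7.176%, loss ≈ 5830 × 7.176/100 ≈ 418.
Year 2022: gap = -2.4 × (6.9 - 4.9) = -4.8%, loss ≈ 5830 × 4.8/100 ≈ 280.
Total lost output = 728 + 118 + 712 + 418 + 280 = 2256 billion.

$2,256 billion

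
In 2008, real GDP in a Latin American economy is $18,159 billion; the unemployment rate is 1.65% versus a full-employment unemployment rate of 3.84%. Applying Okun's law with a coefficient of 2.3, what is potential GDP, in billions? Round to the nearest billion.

$17,288 billion

Unemployment gap = 1.65 - 3.84 = -2.19 points, so output gap = -2.3 × (-2.19) = 5.037%.
Since Y = Y* × (1 + gap/100), Y* = 18159/1.05037 ≈ 17288 billion.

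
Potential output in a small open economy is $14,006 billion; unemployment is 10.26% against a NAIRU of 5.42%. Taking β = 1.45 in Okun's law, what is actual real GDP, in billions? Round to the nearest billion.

Unemployment gap = 10.26 - 5.42 = 4.84 points, so the output gap is -1.45 × 4.84 = -7.018%.
Actual GDP = 14006 × (1 - 7.018/100) = 14006 × 0.92982 ≈ 13023 billion.

$13,023 billion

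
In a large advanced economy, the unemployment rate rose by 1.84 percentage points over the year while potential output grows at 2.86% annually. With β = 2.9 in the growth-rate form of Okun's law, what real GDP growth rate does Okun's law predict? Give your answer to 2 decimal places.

Growth-rate Okun's law: g_Y = g_Y* - β × Δu.
g_Y = 2.86 - 2.9 × (1.84) = 2.86 - 5.336 = -2.476%, i.e. -2.48% to 2 d.p.

-2.48%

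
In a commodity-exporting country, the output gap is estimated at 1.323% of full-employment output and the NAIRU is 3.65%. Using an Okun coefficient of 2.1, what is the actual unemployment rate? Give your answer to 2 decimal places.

From Okun's law, u - u* = -(output gap)/β = -(1.323)/2.1 = -0.63 points.
So u = 3.65 - 0.63 = 3.02%.

3.02%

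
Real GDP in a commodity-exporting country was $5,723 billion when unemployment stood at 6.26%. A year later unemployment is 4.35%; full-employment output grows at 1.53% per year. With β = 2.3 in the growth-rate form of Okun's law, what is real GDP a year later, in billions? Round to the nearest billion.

$6,062 billion

Δu = 4.35 - 6.26 = -1.91 points.
Okun's law (growth form): g_Y = g_Y* - β × Δu = 1.53 - 2.3 × (-1.91) = 1.53 + 4.393 = 5.923%.
Real GDP in the next year = 5723 × (1 + 5.923/100) = 5723 × 1.05923 ≈ 6062 billion.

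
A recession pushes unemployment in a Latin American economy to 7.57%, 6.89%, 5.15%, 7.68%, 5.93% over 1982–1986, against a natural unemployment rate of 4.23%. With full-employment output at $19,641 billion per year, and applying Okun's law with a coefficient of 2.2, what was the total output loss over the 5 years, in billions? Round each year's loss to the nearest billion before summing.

$5,216 billion

Year 1982: gap = -2.2 × (7.57 - 4.23) = -7.348%, loss ≈ 19641 × 7.348/100 ≈ 1443.
Year 1983: gap = -2.2 × (6.89 - 4.23) = -5.852%, loss ≈ 19641 × 5.852/100 ≈ 1149.
Year 1984: gap = -2.2 × (5.15 - 4.23) = -2.024%, loss ≈ 19641 × 2.024/100 ≈ 398.
Year 1985: gap = -2.2 × (7.68 - 4.23) = -7.59%, loss ≈ 19641 × 7.59/100 ≈ 1491.
Year 1986: gap = -2.2 × (5.93 - 4.23) = -3.74%, loss ≈ 19641 × 3.74/100 ≈ 735.
Total lost output = 1443 + 1149 + 398 + 1491 + 735 = 5216 billion.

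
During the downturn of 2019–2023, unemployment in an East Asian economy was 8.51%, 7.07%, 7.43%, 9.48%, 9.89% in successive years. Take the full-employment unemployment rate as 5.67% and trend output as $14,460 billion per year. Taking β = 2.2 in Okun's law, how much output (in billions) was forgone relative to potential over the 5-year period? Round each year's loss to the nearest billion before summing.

$4,462 billion

Year 2019: gap = -2.2 × (8.51 - 5.67) = -6.248%, loss ≈ 14460 × 6.248/100 ≈ 903.
Year 2020: gap = -2.2 × (7.07 - 5.67) = -3.08%, loss ≈ 14460 × 3.08/100 ≈ 445.
Year 2021: gap = -2.2 × (7.43 - 5.67) = -3.872%, loss ≈ 14460 × 3.872/100 ≈ 560.
Year 2022: gap = -2.2 × (9.48 - 5.67) = -8.382%, loss ≈ 14460 × 8.382/100 ≈ 1212.
Year 2023: gap = -2.2 × (9.89 - 5.67) = -9.284%, loss ≈ 14460 × 9.284/100 ≈ 1342.
Total lost output = 903 + 445 + 560 + 1212 + 1342 = 4462 billion.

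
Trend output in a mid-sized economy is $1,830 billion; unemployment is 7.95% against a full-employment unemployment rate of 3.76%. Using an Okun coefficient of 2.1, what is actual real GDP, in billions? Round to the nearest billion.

Unemployment gap = 7.95 - 3.76 = 4.19 points, so the output gap is -2.1 × 4.19 = -8.799%.
Actual GDP = 1830 × (1 - 8.799/100) = 1830 × 0.91201 ≈ 1669 billion.

$1,669 billion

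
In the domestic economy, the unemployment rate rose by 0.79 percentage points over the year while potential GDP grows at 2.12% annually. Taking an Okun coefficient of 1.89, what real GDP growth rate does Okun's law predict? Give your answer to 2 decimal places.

Growth-rate Okun's law: g_Y = g_Y* - β × Δu.
g_Y = 2.12 - 1.89 × (0.79) = 2.12 - 1.4931 = 0.6269%, i.e. 0.63% to 2 d.p.

0.63%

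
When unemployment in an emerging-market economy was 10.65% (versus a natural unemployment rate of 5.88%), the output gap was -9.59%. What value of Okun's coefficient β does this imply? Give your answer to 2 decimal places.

β ≈ 2.01

Okun's law: output gap = -β × (u - u*).
-9.59 = -β × (10.65 - 5.88) = -β × 4.77, so β = 9.59/4.77 = 2.01.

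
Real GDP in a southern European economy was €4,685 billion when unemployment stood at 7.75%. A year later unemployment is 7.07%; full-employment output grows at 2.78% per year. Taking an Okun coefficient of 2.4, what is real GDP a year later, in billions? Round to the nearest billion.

Δu = 7.07 - 7.75 = -0.68 points.
Okun's law (growth form): g_Y = g_Y* - β × Δu = 2.78 - 2.4 × (-0.68) = 2.78 + 1.632 = 4.412%.
Real GDP in the next year = 4685 × (1 + 4.412/100) = 4685 × 1.04412 ≈ 4892 billion.

€4,892 billion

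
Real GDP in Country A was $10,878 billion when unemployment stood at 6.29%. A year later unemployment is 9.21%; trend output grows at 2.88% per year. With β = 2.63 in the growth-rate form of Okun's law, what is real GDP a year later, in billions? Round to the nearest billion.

$10,356 billion

Δu = 9.21 - 6.29 = 2.92 points.
Okun's law (growth form): g_Y = g_Y* - β × Δu = 2.88 - 2.63 × (2.92) = 2.88 - 7.6796 = -4.7996%.
Real GDP in the next year = 10878 × (1 - 4.7996/100) = 10878 × 0.952004 ≈ 10356 billion.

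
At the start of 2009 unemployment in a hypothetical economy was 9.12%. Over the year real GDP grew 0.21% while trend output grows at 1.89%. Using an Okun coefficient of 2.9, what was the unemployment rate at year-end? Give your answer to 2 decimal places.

9.70%

Growth-rate Okun's law: g_Y = g_Y* - β × Δu, so Δu = (g_Y* - g_Y)/β.
Δu = (1.89 - 0.21)/2.9 = 1.68/2.9 = 0.58 percentage points.
Year-end unemployment = 9.12 + 0.58 = 9.70%.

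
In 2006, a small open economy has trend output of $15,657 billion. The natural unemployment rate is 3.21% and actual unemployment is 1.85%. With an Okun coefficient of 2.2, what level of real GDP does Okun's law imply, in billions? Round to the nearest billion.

Unemployment gap = 1.85 - 3.21 = -1.36 points, so the output gap is -2.2 × (-1.36) = 2.992%.
Actual GDP = 15657 × (1 + 2.992/100) = 15657 × 1.02992 ≈ 16125 billion.

$16,125 billion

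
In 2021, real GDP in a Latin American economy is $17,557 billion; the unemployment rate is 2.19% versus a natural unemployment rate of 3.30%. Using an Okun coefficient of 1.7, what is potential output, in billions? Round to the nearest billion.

$17,232 billion

Unemployment gap = 2.19 - 3.3 = -1.11 points, so output gap = -1.7 × (-1.11) = 1.887%.
Since Y = Y* × (1 + gap/100), Y* = 17557/1.01887 ≈ 17232 billion.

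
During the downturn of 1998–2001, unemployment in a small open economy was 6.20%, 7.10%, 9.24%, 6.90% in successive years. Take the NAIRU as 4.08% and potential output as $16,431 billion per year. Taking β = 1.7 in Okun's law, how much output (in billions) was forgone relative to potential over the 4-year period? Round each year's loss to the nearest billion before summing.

Year 1998: gap = -1.7 × (6.2 - 4.08) = -3.604%, loss ≈ 16431 × 3.604/100 ≈ 592.
Year 1999: gap = -1.7 × (7.1 - 4.08) = -5.134%, loss ≈ 16431 × 5.134/100 ≈ 844.
Year 2000: gap = -1.7 × (9.24 - 4.08) = -8.772%, loss ≈ 16431 × 8.772/100 ≈ 1441.
Year 2001: gap = -1.7 × (6.9 - 4.08) = -4.794%, loss ≈ 16431 × 4.794/100 ≈ 788.
Total lost output = 592 + 844 + 1441 + 788 = 3665 billion.

$3,665 billion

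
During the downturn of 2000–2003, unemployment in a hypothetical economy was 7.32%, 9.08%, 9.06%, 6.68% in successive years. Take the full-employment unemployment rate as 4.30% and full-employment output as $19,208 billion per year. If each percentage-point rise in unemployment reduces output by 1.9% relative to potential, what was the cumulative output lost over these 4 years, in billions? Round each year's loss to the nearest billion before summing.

Year 2000: gap = -1.9 × (7.32 - 4.3) = -5.738%, loss ≈ 19208 × 5.738/100 ≈ 1102.
Year 2001: gap = -1.9 × (9.08 - 4.3) = -9.082%, loss ≈ 19208 × 9.082/100 ≈ 1744.
Year 2002: gap = -1.9 × (9.06 - 4.3) = -9.044%, loss ≈ 19208 × 9.044/100 ≈ 1737.
Year 2003: gap = -1.9 × (6.68 - 4.3) = -4.522%, loss ≈ 19208 × 4.522/100 ≈ 869.
Total lost output = 1102 + 1744 + 1737 + 869 = 5452 billion.

$5,452 billion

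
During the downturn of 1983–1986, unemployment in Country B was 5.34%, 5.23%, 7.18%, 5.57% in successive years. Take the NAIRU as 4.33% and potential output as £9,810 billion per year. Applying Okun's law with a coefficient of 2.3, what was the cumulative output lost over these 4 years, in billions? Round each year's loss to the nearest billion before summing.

£1,354 billion

Year 1983: gap = -2.3 × (5.34 - 4.33) = -2.323%, loss ≈ 9810 × 2.323/100 ≈ 228.
Year 1984: gap = -2.3 × (5.23 - 4.33) = -2.07%, loss ≈ 9810 × 2.07/100 ≈ 203.
Year 1985: gap = -2.3 × (7.18 - 4.33) = -6.555%, loss ≈ 9810 × 6.555/100 ≈ 643.
Year 1986: gap = -2.3 × (5.57 - 4.33) = -2.852%, loss ≈ 9810 × 2.852/100 ≈ 280.
Total lost output = 228 + 203 + 643 + 280 = 1354 billion.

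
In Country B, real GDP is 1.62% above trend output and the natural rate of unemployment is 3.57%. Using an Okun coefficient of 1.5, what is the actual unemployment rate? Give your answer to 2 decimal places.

From Okun's law, u - u* = -(output gap)/β = -(1.62)/1.5 = -1.08 points.
So u = 3.57 - 1.08 = 2.49%.

2.49%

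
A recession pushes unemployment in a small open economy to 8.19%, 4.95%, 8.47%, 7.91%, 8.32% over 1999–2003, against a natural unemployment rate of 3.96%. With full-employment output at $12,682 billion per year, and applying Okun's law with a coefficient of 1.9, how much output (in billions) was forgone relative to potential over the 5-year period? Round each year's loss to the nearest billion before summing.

$4,348 billion

Year 1999: gap = -1.9 × (8.19 - 3.96) = -8.037%, loss ≈ 12682 × 8.037/100 ≈ 1019.
Year 2000: gap = -1.9 × (4.95 - 3.96) = -1.881%, loss ≈ 12682 × 1.881/100 ≈ 239.
Year 2001: gap = -1.9 × (8.47 - 3.96) = -8.569%, loss ≈ 12682 × 8.569/100 ≈ 1087.
Year 2002: gap = -1.9 × (7.91 - 3.96) = -7.505%, loss ≈ 12682 × 7.505/100 ≈ 952.
Year 2003: gap = -1.9 × (8.32 - 3.96) = -8.284%, loss ≈ 12682 × 8.284/100 ≈ 1051.
Total lost output = 1019 + 239 + 1087 + 952 + 1051 = 4348 billion.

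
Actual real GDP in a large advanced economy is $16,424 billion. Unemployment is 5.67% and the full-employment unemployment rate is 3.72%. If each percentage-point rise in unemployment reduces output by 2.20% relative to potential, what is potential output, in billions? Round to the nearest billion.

$17,160 billion

Unemployment gap = 5.67 - 3.72 = 1.95 points, so output gap = -2.2 × 1.95 = -4.29%.
Since Y = Y* × (1 + gap/100), Y* = 16424/0.9571 ≈ 17160 billion.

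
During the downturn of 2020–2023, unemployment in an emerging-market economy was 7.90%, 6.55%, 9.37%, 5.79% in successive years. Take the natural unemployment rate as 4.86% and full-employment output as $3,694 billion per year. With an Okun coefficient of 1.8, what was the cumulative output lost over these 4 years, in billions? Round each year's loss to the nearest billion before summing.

$676 billion

Year 2020: gap = -1.8 × (7.9 - 4.86) = -5.472%, loss ≈ 3694 × 5.472/100 ≈ 202.
Year 2021: gap = -1.8 × (6.55 - 4.86) = -3.042%, loss ≈ 3694 × 3.042/100 ≈ 112.
Year 2022: gap = -1.8 × (9.37 - 4.86) = -8.118%, loss ≈ 3694 × 8.118/100 ≈ 300.
Year 2023: gap = -1.8 × (5.79 - 4.86) = -1.674%, loss ≈ 3694 × 1.674/100 ≈ 62.
Total lost output = 202 + 112 + 300 + 62 = 676 billion.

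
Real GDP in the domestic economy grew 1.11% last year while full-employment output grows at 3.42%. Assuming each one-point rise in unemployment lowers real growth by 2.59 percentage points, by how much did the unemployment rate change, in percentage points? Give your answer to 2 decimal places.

0.89 percentage points

Growth-rate Okun's law: g_Y = g_Y* - β × Δu, so Δu = (g_Y* - g_Y)/β.
Δu = (3.42 - 1.11)/2.59 = 2.31/2.59 = 0.89 percentage points.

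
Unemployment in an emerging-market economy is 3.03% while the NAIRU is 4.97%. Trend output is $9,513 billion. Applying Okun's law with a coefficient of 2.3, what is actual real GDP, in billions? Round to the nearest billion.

$9,937 billion

Unemployment gap = 3.03 - 4.97 = -1.94 points, so the output gap is -2.3 × (-1.94) = 4.462%.
Actual GDP = 9513 × (1 + 4.462/100) = 9513 × 1.04462 ≈ 9937 billion.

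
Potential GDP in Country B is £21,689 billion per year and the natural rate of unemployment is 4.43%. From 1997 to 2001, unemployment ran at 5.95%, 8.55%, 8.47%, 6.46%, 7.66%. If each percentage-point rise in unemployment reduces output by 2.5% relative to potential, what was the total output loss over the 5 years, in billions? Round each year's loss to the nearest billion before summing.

£8,101 billion

Year 1997: gap = -2.5 × (5.95 - 4.43) = -3.8%, loss ≈ 21689 × 3.8/100 ≈ 824.
Year 1998: gap = -2.5 × (8.55 - 4.43) = -10.3%, loss ≈ 21689 × 10.3/100 ≈ 2234.
Year 1999: gap = -2.5 × (8.47 - 4.43) = -10.1%, loss ≈ 21689 × 10.1/100 ≈ 2191.
Year 2000: gap = -2.5 × (6.46 - 4.43) = -5.075%, loss ≈ 21689 × 5.075/100 ≈ 1101.
Year 2001: gap = -2.5 × (7.66 - 4.43) = -8.075%, loss ≈ 21689 × 8.075/100 ≈ 1751.
Total lost output = 824 + 2234 + 2191 + 1101 + 1751 = 8101 billion.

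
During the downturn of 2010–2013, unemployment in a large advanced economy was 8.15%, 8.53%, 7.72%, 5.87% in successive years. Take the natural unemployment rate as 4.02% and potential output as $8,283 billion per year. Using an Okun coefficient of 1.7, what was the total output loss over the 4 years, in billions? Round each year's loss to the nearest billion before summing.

$1,999 billion

Year 2010: gap = -1.7 × (8.15 - 4.02) = -7.021%, loss ≈ 8283 × 7.021/100 ≈ 582.
Year 2011: gap = -1.7 × (8.53 - 4.02) = -7.667%, loss ≈ 8283 × 7.667/100 ≈ 635.
Year 2012: gap = -1.7 × (7.72 - 4.02) = -6.29%, loss ≈ 8283 × 6.29/100 ≈ 521.
Year 2013: gap = -1.7 × (5.87 - 4.02) = -3.145%, loss ≈ 8283 × 3.145/100 ≈ 261.
Total lost output = 582 + 635 + 521 + 261 = 1999 billion.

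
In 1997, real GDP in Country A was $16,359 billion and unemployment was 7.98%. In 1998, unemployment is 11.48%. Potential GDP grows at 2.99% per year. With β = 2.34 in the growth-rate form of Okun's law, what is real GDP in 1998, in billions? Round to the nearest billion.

Δu = 11.48 - 7.98 = 3.5 points.
Okun's law (growth form): g_Y = g_Y* - β × Δu = 2.99 - 2.34 × (3.50) = 2.99 - 8.19 = -5.2%.
Real GDP in the next year = 16359 × (1 - 5.2/100) = 16359 × 0.948 ≈ 15508 billion.

$15,508 billion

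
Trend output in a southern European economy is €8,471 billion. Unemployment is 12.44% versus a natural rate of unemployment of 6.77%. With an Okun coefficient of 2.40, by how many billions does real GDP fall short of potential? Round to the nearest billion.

Output gap = -2.40 × (12.44 - 6.77) = -2.4 × 5.67 = -13.608%.
Actual GDP ≈ 8471 × 0.86392 ≈ 7318 billion, so the shortfall is 8471 - 7318 = 1153 billion.

€1,153 billion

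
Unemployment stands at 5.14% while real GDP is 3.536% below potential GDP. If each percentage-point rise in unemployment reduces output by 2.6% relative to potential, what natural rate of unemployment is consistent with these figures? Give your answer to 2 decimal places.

3.78%

From Okun's law, u - u* = -(output gap)/β = -(-3.536)/2.6 = 1.36 points.
So u* = 5.14 - 1.36 = 3.78%.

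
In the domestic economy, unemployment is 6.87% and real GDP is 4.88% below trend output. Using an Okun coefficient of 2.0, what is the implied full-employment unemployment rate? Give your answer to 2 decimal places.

4.43%

From Okun's law, u - u* = -(output gap)/β = -(-4.88)/2.0 = 2.44 points.
So u* = 6.87 - 2.44 = 4.43%.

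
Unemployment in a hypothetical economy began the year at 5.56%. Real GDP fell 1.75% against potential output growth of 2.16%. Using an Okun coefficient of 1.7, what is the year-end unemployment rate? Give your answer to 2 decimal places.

Growth-rate Okun's law: g_Y = g_Y* - β × Δu, so Δu = (g_Y* - g_Y)/β.
Δu = (2.16 + 1.75)/1.7 = 3.91/1.7 = 2.30 percentage points.
Year-end unemployment = 5.56 + 2.3 = 7.86%.

7.86%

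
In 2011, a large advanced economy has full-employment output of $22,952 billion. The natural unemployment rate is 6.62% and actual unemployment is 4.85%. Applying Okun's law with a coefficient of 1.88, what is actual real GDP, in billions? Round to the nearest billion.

Unemployment gap = 4.85 - 6.62 = -1.77 points, so the output gap is -1.88 × (-1.77) = 3.3276%.
Actual GDP = 22952 × (1 + 3.3276/100) = 22952 × 1.033276 ≈ 23716 billion.

$23,716 billion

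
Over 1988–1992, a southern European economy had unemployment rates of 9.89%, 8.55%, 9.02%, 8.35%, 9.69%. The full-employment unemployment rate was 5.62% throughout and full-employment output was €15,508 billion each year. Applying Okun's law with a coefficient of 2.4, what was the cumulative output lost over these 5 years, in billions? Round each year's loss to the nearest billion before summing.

Year 1988: gap = -2.4 × (9.89 - 5.62) = -10.248%, loss ≈ 15508 × 10.248/100 ≈ 1589.
Year 1989: gap = -2.4 × (8.55 - 5.62) = -7.032%, loss ≈ 15508 × 7.032/100 ≈ 1091.
Year 1990: gap = -2.4 × (9.02 - 5.62) = -8.16%, loss ≈ 15508 × 8.16/100 ≈ 1265.
Year 1991: gap = -2.4 × (8.35 - 5.62) = -6.552%, loss ≈ 15508 × 6.552/100 ≈ 1016.
Year 1992: gap = -2.4 × (9.69 - 5.62) = -9.768%, loss ≈ 15508 × 9.768/100 ≈ 1515.
Total lost output = 1589 + 1091 + 1265 + 1016 + 1515 = 6476 billion.

€6,476 billion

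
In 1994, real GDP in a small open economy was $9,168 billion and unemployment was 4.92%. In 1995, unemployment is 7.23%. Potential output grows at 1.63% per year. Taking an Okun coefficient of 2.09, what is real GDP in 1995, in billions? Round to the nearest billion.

Δu = 7.23 - 4.92 = 2.31 points.
Okun's law (growth form): g_Y = g_Y* - β × Δu = 1.63 - 2.09 × (2.31) = 1.63 - 4.8279 = -3.1979%.
Real GDP in the next year = 9168 × (1 - 3.1979/100) = 9168 × 0.968021 ≈ 8875 billion.

$8,875 billion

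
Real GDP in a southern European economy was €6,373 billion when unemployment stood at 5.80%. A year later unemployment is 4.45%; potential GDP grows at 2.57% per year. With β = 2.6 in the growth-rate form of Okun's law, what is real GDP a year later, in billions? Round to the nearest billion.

€6,760 billion

Δu = 4.45 - 5.8 = -1.35 points.
Okun's law (growth form): g_Y = g_Y* - β × Δu = 2.57 - 2.6 × (-1.35) = 2.57 + 3.51 = 6.08%.
Real GDP in the next year = 6373 × (1 + 6.08/100) = 6373 × 1.0608 ≈ 6760 billion.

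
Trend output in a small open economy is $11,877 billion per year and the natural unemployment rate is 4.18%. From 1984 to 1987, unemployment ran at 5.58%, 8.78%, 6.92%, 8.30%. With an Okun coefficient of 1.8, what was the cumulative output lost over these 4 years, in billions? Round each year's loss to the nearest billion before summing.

$2,749 billion

Year 1984: gap = -1.8 × (5.58 - 4.18) = -2.52%, loss ≈ 11877 × 2.52/100 ≈ 299.
Year 1985: gap = -1.8 × (8.78 - 4.18) = -8.28%, loss ≈ 11877 × 8.28/100 ≈ 983.
Year 1986: gap = -1.8 × (6.92 - 4.18) = -4.932%, loss ≈ 11877 × 4.932/100 ≈ 586.
Year 1987: gap = -1.8 × (8.3 - 4.18) = -7.416%, loss ≈ 11877 × 7.416/100 ≈ 881.
Total lost output = 299 + 983 + 586 + 881 = 2749 billion.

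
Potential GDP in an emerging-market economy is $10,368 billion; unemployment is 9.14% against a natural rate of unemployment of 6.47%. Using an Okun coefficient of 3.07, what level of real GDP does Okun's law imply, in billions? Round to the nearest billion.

Unemployment gap = 9.14 - 6.47 = 2.67 points, so the output gap is -3.07 × 2.67 = -8.1969%.
Actual GDP = 10368 × (1 - 8.1969/100) = 10368 × 0.918031 ≈ 9518 billion.

$9,518 billion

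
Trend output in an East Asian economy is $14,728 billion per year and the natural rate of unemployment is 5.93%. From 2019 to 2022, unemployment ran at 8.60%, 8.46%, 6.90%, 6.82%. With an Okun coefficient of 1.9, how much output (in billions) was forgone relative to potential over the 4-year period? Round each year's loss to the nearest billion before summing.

Year 2019: gap = -1.9 × (8.6 - 5.93) = -5.073%, loss ≈ 14728 × 5.073/100 ≈ 747.
Year 2020: gap = -1.9 × (8.46 - 5.93) = -4.807%, loss ≈ 14728 × 4.807/100 ≈ 708.
Year 2021: gap = -1.9 × (6.9 - 5.93) = -1.843%, loss ≈ 14728 × 1.843/100 ≈ 271.
Year 2022: gap = -1.9 × (6.82 - 5.93) = -1.691%, loss ≈ 14728 × 1.691/100 ≈ 249.
Total lost output = 747 + 708 + 271 + 249 = 1975 billion.

$1,975 billion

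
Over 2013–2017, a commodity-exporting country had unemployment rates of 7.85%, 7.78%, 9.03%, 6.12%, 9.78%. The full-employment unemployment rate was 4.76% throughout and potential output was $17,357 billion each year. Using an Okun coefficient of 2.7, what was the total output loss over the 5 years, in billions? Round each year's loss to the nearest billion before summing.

$7,854 billion

Year 2013: gap = -2.7 × (7.85 - 4.76) = -8.343%, loss ≈ 17357 × 8.343/100 ≈ 1448.
Year 2014: gap = -2.7 × (7.78 - 4.76) = -8.154%, loss ≈ 17357 × 8.154/100 ≈ 1415.
Year 2015: gap = -2.7 × (9.03 - 4.76) = -11.529%, loss ≈ 17357 × 11.529/100 ≈ 2001.
Year 2016: gap = -2.7 × (6.12 - 4.76) = -3.672%, loss ≈ 17357 × 3.672/100 ≈ 637.
Year 2017: gap = -2.7 × (9.78 - 4.76) = -13.554%, loss ≈ 17357 × 13.554/100 ≈ 2353.
Total lost output = 1448 + 1415 + 2001 + 637 + 2353 = 7854 billion.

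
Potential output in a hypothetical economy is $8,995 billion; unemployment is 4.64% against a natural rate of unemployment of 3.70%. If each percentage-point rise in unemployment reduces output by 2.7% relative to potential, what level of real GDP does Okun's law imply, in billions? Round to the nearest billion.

$8,767 billion

Unemployment gap = 4.64 - 3.7 = 0.94 points, so the output gap is -2.7 × 0.94 = -2.538%.
Actual GDP = 8995 × (1 - 2.538/100) = 8995 × 0.97462 ≈ 8767 billion.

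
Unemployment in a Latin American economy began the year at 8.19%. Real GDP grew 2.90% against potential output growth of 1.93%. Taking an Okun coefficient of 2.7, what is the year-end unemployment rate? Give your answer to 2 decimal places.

7.83%

Growth-rate Okun's law: g_Y = g_Y* - β × Δu, so Δu = (g_Y* - g_Y)/β.
Δu = (1.93 - 2.9)/2.7 = -0.97/2.7 = -0.36 percentage points.
Year-end unemployment = 8.19 - 0.36 = 7.83%.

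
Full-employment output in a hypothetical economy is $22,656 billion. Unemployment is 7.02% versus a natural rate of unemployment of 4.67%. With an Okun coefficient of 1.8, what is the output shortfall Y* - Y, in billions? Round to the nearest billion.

$958 billion

Output gap = -1.8 × (7.02 - 4.67) = -1.8 × 2.35 = -4.23%.
Actual GDP ≈ 22656 × 0.9577 ≈ 21698 billion, so the shortfall is 22656 - 21698 = 958 billion.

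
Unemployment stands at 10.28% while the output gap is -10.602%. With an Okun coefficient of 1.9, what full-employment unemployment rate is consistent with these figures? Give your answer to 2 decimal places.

From Okun's law, u - u* = -(output gap)/β = -(-10.602)/1.9 = 5.58 points.
So u* = 10.28 - 5.58 = 4.70%.

4.70%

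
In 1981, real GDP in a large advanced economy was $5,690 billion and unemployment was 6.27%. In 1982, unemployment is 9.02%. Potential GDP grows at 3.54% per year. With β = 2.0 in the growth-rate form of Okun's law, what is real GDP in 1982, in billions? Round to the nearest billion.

$5,578 billion

Δu = 9.02 - 6.27 = 2.75 points.
Okun's law (growth form): g_Y = g_Y* - β × Δu = 3.54 - 2.0 × (2.75) = 3.54 - 5.5 = -1.96%.
Real GDP in the next year = 5690 × (1 - 1.96/100) = 5690 × 0.9804 ≈ 5578 billion.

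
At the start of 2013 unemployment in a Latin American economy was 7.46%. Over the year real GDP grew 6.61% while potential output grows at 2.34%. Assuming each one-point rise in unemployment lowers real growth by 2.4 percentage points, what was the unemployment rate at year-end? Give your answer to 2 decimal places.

Growth-rate Okun's law: g_Y = g_Y* - β × Δu, so Δu = (g_Y* - g_Y)/β.
Δu = (2.34 - 6.61)/2.4 = -4.27/2.4 = -1.78 percentage points.
Year-end unemployment = 7.46 - 1.78 = 5.68%.

5.68%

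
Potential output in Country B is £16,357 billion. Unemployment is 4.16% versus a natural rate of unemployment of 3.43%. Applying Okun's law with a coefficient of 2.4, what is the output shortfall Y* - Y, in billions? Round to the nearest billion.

£287 billion

Output gap = -2.4 × (4.16 - 3.43) = -2.4 × 0.73 = -1.752%.
Actual GDP ≈ 16357 × 0.98248 ≈ 16070 billion, so the shortfall is 16357 - 16070 = 287 billion.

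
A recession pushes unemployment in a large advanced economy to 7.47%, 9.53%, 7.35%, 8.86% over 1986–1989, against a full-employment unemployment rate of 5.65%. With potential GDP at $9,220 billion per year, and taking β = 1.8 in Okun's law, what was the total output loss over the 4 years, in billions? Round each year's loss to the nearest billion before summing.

$1,761 billion

Year 1986: gap = -1.8 × (7.47 - 5.65) = -3.276%, loss ≈ 9220 × 3.276/100 ≈ 302.
Year 1987: gap = -1.8 × (9.53 - 5.65) = -6.984%, loss ≈ 9220 × 6.984/100 ≈ 644.
Year 1988: gap = -1.8 × (7.35 - 5.65) = -3.06%, loss ≈ 9220 × 3.06/100 ≈ 282.
Year 1989: gap = -1.8 × (8.86 - 5.65) = -5.778%, loss ≈ 9220 × 5.778/100 ≈ 533.
Total lost output = 302 + 644 + 282 + 533 = 1761 billion.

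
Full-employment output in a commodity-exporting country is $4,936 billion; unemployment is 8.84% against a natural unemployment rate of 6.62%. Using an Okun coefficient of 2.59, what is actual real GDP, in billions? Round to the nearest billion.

Unemployment gap = 8.84 - 6.62 = 2.22 points, so the output gap is -2.59 × 2.22 = -5.7498%.
Actual GDP = 4936 × (1 - 5.7498/100) = 4936 × 0.942502 ≈ 4652 billion.

$4,652 billion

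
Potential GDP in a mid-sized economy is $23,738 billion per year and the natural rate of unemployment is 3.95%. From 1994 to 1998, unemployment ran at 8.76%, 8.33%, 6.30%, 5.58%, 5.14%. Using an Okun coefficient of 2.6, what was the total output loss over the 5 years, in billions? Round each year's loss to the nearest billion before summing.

$8,862 billion

Year 1994: gap = -2.6 × (8.76 - 3.95) = -12.506%, loss ≈ 23738 × 12.506/100 ≈ 2969.
Year 1995: gap = -2.6 × (8.33 - 3.95) = -11.388%, loss ≈ 23738 × 11.388/100 ≈ 2703.
Year 1996: gap = -2.6 × (6.3 - 3.95) = -6.11%, loss ≈ 23738 × 6.11/100 ≈ 1450.
Year 1997: gap = -2.6 × (5.58 - 3.95) = -4.238%, loss ≈ 23738 × 4.238/100 ≈ 1006.
Year 1998: gap = -2.6 × (5.14 - 3.95) = -3.094%, loss ≈ 23738 × 3.094/100 ≈ 734.
Total lost output = 2969 + 2703 + 1450 + 1006 + 734 = 8862 billion.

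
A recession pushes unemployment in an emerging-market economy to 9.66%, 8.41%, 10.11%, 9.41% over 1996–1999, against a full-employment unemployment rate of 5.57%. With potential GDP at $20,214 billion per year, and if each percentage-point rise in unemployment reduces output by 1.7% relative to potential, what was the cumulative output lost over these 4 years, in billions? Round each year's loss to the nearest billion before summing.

Year 1996: gap = -1.7 × (9.66 - 5.57) = -6.953%, loss ≈ 20214 × 6.953/100 ≈ 1405.
Year 1997: gap = -1.7 × (8.41 - 5.57) = -4.828%, loss ≈ 20214 × 4.828/100 ≈ 976.
Year 1998: gap = -1.7 × (10.11 - 5.57) = -7.718%, loss ≈ 20214 × 7.718/100 ≈ 1560.
Year 1999: gap = -1.7 × (9.41 - 5.57) = -6.528%, loss ≈ 20214 × 6.528/100 ≈ 1320.
Total lost output = 1405 + 976 + 1560 + 1320 = 5261 billion.

$5,261 billion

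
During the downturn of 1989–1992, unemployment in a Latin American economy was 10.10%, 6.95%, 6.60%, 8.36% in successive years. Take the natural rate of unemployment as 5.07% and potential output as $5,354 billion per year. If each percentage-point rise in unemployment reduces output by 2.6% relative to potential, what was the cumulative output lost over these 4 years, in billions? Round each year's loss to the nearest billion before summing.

Year 1989: gap = -2.6 × (10.1 - 5.07) = -13.078%, loss ≈ 5354 × 13.078/100 ≈ 700.
Year 1990: gap = -2.6 × (6.95 - 5.07) = -4.888%, loss ≈ 5354 × 4.888/100 ≈ 262.
Year 1991: gap = -2.6 × (6.6 - 5.07) = -3.978%, loss ≈ 5354 × 3.978/100 ≈ 213.
Year 1992: gap = -2.6 × (8.36 - 5.07) = -8.554%, loss ≈ 5354 × 8.554/100 ≈ 458.
Total lost output = 700 + 262 + 213 + 458 = 1633 billion.

$1,633 billion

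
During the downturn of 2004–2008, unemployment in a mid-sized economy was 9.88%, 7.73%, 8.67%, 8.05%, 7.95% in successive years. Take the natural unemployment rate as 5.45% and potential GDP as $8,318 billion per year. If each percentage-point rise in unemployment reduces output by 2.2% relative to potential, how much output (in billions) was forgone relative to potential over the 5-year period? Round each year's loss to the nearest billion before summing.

Year 2004: gap = -2.2 × (9.88 - 5.45) = -9.746%, loss ≈ 8318 × 9.746/100 ≈ 811.
Year 2005: gap = -2.2 × (7.73 - 5.45) = -5.016%, loss ≈ 8318 × 5.016/100 ≈ 417.
Year 2006: gap = -2.2 × (8.67 - 5.45) = -7.084%, loss ≈ 8318 × 7.084/100 ≈ 589.
Year 2007: gap = -2.2 × (8.05 - 5.45) = -5.72%, loss ≈ 8318 × 5.72/100 ≈ 476.
Year 2008: gap = -2.2 × (7.95 - 5.45) = -5.5%, loss ≈ 8318 × 5.5/100 ≈ 457.
Total lost output = 811 + 417 + 589 + 476 + 457 = 2750 billion.

$2,750 billion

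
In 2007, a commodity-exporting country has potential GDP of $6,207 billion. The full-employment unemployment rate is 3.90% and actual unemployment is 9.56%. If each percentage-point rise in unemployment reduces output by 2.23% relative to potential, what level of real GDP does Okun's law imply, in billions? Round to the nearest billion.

Unemployment gap = 9.56 - 3.9 = 5.66 points, so the output gap is -2.23 × 5.66 = -12.6218%.
Actual GDP = 6207 × (1 - 12.6218/100) = 6207 × 0.873782 ≈ 5424 billion.

$5,424 billion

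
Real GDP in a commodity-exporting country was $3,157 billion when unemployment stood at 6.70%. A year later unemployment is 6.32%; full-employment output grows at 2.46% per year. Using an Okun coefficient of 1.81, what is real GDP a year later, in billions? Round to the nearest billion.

$3,256 billion

Δu = 6.32 - 6.7 = -0.38 points.
Okun's law (growth form): g_Y = g_Y* - β × Δu = 2.46 - 1.81 × (-0.38) = 2.46 + 0.6878 = 3.1478%.
Real GDP in the next year = 3157 × (1 + 3.1478/100) = 3157 × 1.031478 ≈ 3256 billion.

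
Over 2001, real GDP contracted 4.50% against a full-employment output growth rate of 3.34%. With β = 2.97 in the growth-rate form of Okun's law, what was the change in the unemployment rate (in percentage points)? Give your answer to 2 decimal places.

Growth-rate Okun's law: g_Y = g_Y* - β × Δu, so Δu = (g_Y* - g_Y)/β.
Δu = (3.34 + 4.5)/2.97 = 7.84/2.97 = 2.64 percentage points.

2.64 percentage points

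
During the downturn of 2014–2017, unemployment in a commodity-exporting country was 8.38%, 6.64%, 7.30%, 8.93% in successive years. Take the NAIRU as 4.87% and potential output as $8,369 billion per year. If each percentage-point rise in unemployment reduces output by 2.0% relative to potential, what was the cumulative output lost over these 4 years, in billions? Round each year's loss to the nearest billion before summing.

Year 2014: gap = -2.0 × (8.38 - 4.87) = -7.02%, loss ≈ 8369 × 7.02/100 ≈ 588.
Year 2015: gap = -2.0 × (6.64 - 4.87) = -3.54%, loss ≈ 8369 × 3.54/100 ≈ 296.
Year 2016: gap = -2.0 × (7.3 - 4.87) = -4.86%, loss ≈ 8369 × 4.86/100 ≈ 407.
Year 2017: gap = -2.0 × (8.93 - 4.87) = -8.12%, loss ≈ 8369 × 8.12/100 ≈ 680.
Total lost output = 588 + 296 + 407 + 680 = 1971 billion.

$1,971 billion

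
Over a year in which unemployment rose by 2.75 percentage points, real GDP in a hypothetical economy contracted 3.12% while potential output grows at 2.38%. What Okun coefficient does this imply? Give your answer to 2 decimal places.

β ≈ 2.00

Growth form: g_Y = g_Y* - β × Δu, so β = (g_Y* - g_Y)/Δu.
β = (2.38 + 3.12)/2.75 = 5.5/2.75 = 2.00.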